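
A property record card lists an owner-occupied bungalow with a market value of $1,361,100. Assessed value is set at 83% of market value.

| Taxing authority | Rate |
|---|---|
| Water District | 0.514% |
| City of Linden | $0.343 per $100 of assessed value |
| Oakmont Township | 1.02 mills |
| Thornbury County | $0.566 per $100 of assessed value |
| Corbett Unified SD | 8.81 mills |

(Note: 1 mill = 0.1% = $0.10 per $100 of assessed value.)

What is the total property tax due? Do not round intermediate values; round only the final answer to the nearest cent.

$27,180.89

Assessed value = $1,361,100 × 0.83 = $1,129,713
Water District: $1,129,713 × 0.00514 = $5,806.72482
City of Linden: $1,129,713 × 0.00343 = $3,874.91559
Oakmont Township: $1,129,713 × 0.00102 = $1,152.30726
Thornbury County: $1,129,713 × 0.00566 = $6,394.17558
Corbett Unified SD: $1,129,713 × 0.00881 = $9,952.77153
Total = $27,180.89478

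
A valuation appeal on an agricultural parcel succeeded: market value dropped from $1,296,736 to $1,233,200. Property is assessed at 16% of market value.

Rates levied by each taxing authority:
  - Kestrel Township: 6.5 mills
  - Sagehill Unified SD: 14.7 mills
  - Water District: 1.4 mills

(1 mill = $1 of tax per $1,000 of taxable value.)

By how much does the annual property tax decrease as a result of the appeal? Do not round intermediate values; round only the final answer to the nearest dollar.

Old assessed value = $1,296,736 × 0.16 = $207,477.76
New assessed value = $1,233,200 × 0.16 = $197,312
Combined rate = 0.0065 + 0.0147 + 0.0014 = 0.0226
Old tax = $207,477.76 × 0.0226 = $4,688.997376
New tax = $197,312 × 0.0226 = $4,459.2512
Reduction = $4,688.997376 − $4,459.2512 = $229.746176

$230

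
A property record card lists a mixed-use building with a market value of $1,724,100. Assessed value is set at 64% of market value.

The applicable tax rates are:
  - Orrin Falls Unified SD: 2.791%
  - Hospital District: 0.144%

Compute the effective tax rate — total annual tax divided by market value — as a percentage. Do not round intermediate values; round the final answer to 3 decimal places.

Assessed value = $1,724,100 × 0.64 = $1,103,424
Orrin Falls Unified SD: $1,103,424 × 0.02791 = $30,796.56384
Hospital District: $1,103,424 × 0.00144 = $1,588.93056
Total tax = $32,385.4944
Effective rate = $32,385.4944 ÷ $1,724,100 = 1.878% of market value

1.878%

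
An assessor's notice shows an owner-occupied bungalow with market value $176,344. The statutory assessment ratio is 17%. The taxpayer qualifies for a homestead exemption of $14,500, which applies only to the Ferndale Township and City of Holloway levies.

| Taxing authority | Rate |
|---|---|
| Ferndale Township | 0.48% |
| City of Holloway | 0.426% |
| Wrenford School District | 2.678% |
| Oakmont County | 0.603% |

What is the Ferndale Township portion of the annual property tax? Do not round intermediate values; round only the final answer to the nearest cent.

Assessed value = $176,344 × 0.17 = $29,978.48
Ferndale Township taxable value = $29,978.48 − $14,500 = $15,478.48
Ferndale Township levy = $15,478.48 × 0.0048 = $74.296704

$74.30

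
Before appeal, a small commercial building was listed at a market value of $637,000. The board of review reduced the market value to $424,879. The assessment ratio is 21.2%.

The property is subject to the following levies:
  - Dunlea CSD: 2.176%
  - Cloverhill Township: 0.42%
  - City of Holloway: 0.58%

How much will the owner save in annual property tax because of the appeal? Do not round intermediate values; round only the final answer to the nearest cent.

$1,428.24

Old assessed value = $637,000 × 0.212 = $135,044
New assessed value = $424,879 × 0.212 = $90,074.348
Combined rate = 0.02176 + 0.0042 + 0.0058 = 0.03176
Old tax = $135,044 × 0.03176 = $4,288.99744
New tax = $90,074.348 × 0.03176 = $2,860.76129248
Reduction = $4,288.99744 − $2,860.76129248 = $1,428.23614752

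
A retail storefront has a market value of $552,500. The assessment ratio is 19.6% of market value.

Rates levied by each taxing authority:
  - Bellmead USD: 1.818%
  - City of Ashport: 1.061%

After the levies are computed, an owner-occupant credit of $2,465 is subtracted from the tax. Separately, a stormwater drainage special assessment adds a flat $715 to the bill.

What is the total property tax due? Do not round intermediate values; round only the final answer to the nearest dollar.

Assessed value = $552,500 × 0.196 = $108,290
Bellmead USD: $108,290 × 0.01818 = $1,968.7122
City of Ashport: $108,290 × 0.01061 = $1,148.9569
Levies subtotal = $3,117.6691
After credit = $3,117.6691 − $2,465 = $652.6691
Total = $652.6691 + $715 = $1,367.6691

$1,368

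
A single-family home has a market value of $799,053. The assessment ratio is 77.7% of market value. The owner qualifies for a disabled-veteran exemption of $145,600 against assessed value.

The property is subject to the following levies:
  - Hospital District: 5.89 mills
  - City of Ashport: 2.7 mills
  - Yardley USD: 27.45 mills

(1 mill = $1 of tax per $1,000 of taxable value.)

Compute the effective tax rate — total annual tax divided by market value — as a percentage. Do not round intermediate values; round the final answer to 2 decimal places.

Assessed value = $799,053 × 0.777 = $620,864.181
Taxable value = $620,864.181 − $145,600 = $475,264.181
Hospital District: $475,264.181 × 0.00589 = $2,799.30602609
City of Ashport: $475,264.181 × 0.0027 = $1,283.2132887
Yardley USD: $475,264.181 × 0.02745 = $13,046.00176845
Total tax = $17,128.52108324
Effective rate = $17,128.52108324 ÷ $799,053 = 2.14% of market value

2.14%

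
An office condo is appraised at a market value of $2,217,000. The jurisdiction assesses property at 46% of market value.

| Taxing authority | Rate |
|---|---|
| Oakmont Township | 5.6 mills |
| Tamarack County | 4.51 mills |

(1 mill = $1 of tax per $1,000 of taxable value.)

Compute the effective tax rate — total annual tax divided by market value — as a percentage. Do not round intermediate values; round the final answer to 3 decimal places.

0.465%

Assessed value = $2,217,000 × 0.46 = $1,019,820
Oakmont Township: $1,019,820 × 0.0056 = $5,710.992
Tamarack County: $1,019,820 × 0.00451 = $4,599.3882
Total tax = $10,310.3802
Effective rate = $10,310.3802 ÷ $2,217,000 = 0.465% of market value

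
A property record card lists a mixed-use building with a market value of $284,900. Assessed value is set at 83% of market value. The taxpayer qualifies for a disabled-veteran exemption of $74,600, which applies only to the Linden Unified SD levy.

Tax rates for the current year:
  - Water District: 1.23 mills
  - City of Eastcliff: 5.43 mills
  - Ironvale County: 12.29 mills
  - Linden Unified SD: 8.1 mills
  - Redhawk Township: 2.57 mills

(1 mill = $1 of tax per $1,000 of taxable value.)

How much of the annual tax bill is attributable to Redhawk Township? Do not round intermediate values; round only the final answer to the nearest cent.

Assessed value = $284,900 × 0.83 = $236,467
Redhawk Township taxable value = $236,467 (exemption does not apply)
Redhawk Township levy = $236,467 × 0.00257 = $607.72019

$607.72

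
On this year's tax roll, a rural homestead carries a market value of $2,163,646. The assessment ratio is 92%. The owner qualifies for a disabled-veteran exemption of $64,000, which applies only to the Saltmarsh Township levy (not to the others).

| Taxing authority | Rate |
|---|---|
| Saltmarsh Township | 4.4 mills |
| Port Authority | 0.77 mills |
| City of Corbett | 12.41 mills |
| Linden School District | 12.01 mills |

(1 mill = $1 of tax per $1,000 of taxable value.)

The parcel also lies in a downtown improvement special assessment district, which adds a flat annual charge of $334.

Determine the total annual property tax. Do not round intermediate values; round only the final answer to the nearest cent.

Assessed value = $2,163,646 × 0.92 = $1,990,554.32
Saltmarsh Township: ($1,990,554.32 − $64,000) × 0.0044 = $1,926,554.32 × 0.0044 = $8,476.839008
Port Authority: $1,990,554.32 × 0.00077 = $1,532.7268264
City of Corbett: $1,990,554.32 × 0.01241 = $24,702.7791112
Linden School District: $1,990,554.32 × 0.01201 = $23,906.5573832
Levies subtotal = $58,618.9023288
Total = $58,618.9023288 + $334 = $58,952.9023288

$58,952.90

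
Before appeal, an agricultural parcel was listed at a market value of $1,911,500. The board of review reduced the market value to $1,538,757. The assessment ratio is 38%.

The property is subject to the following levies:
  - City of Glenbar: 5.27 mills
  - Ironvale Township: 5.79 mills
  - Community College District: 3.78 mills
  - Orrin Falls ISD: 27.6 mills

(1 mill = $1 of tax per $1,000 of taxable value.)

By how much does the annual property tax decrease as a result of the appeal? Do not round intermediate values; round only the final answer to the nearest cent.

Old assessed value = $1,911,500 × 0.38 = $726,370
New assessed value = $1,538,757 × 0.38 = $584,727.66
Combined rate = 0.00527 + 0.00579 + 0.00378 + 0.0276 = 0.04244
Old tax = $726,370 × 0.04244 = $30,827.1428
New tax = $584,727.66 × 0.04244 = $24,815.8418904
Reduction = $30,827.1428 − $24,815.8418904 = $6,011.3009096

$6,011.30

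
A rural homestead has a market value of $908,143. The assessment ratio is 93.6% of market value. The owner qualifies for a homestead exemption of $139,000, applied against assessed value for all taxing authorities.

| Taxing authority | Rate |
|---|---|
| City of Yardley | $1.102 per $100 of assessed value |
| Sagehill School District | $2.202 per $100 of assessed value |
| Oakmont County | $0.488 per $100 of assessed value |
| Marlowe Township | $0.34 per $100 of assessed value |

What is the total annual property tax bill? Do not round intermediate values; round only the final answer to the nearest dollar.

$29,379

Assessed value = $908,143 × 0.936 = $850,021.848
Taxable value = $850,021.848 − $139,000 = $711,021.848
City of Yardley: $711,021.848 × 0.01102 = $7,835.46076496
Sagehill School District: $711,021.848 × 0.02202 = $15,656.70109296
Oakmont County: $711,021.848 × 0.00488 = $3,469.78661824
Marlowe Township: $711,021.848 × 0.0034 = $2,417.4742832
Total = $7,835.46076496 + $15,656.70109296 + $3,469.78661824 + $2,417.4742832 = $29,379.42275936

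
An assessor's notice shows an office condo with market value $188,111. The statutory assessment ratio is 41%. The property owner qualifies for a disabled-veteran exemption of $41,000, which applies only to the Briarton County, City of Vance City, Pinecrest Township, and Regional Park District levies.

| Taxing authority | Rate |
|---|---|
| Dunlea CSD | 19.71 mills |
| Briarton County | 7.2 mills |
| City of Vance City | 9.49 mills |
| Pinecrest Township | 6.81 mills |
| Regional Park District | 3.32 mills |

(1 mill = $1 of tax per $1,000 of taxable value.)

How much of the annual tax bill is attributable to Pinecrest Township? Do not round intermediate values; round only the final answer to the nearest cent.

$246.01

Assessed value = $188,111 × 0.41 = $77,125.51
Pinecrest Township taxable value = $77,125.51 − $41,000 = $36,125.51
Pinecrest Township levy = $36,125.51 × 0.00681 = $246.0147231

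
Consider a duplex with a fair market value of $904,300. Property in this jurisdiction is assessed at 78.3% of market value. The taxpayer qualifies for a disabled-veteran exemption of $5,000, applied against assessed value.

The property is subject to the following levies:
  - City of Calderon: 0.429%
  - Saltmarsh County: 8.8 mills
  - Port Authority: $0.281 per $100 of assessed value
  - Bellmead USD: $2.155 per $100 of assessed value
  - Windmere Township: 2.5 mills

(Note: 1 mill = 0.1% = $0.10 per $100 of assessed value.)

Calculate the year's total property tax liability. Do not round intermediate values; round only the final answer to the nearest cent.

$28,087.52

Assessed value = $904,300 × 0.783 = $708,066.9
Taxable value = $708,066.9 − $5,000 = $703,066.9
City of Calderon: $703,066.9 × 0.00429 = $3,016.157001
Saltmarsh County: $703,066.9 × 0.0088 = $6,186.98872
Port Authority: $703,066.9 × 0.00281 = $1,975.617989
Bellmead USD: $703,066.9 × 0.02155 = $15,151.091695
Windmere Township: $703,066.9 × 0.0025 = $1,757.66725
Total = $28,087.522655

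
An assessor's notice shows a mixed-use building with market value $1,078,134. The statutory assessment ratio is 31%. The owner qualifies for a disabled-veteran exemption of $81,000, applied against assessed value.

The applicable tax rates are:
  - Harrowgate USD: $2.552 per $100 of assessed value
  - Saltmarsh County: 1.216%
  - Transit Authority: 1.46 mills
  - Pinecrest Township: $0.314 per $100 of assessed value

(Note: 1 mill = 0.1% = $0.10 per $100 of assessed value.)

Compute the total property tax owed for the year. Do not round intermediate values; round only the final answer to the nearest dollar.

Assessed value = $1,078,134 × 0.31 = $334,221.54
Taxable value = $334,221.54 − $81,000 = $253,221.54
Harrowgate USD: $253,221.54 × 0.02552 = $6,462.2137008
Saltmarsh County: $253,221.54 × 0.01216 = $3,079.1739264
Transit Authority: $253,221.54 × 0.00146 = $369.7034484
Pinecrest Township: $253,221.54 × 0.00314 = $795.1156356
Total = $10,706.2067112

$10,706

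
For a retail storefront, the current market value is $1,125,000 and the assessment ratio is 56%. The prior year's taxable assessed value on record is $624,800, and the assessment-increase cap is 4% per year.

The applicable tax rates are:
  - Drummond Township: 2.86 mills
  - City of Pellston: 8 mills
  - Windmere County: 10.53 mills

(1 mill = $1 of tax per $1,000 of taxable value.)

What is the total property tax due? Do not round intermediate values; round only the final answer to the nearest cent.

Uncapped assessed value = $1,125,000 × 0.56 = $630,000
Cap limit = $624,800 × 1.04 = $649,792
Taxable assessed value = min($630,000, $649,792) = $630,000 (cap does not bind)
Drummond Township: $630,000 × 0.00286 = $1,801.8
City of Pellston: $630,000 × 0.008 = $5,040
Windmere County: $630,000 × 0.01053 = $6,633.9
Total = $13,475.7

$13,475.70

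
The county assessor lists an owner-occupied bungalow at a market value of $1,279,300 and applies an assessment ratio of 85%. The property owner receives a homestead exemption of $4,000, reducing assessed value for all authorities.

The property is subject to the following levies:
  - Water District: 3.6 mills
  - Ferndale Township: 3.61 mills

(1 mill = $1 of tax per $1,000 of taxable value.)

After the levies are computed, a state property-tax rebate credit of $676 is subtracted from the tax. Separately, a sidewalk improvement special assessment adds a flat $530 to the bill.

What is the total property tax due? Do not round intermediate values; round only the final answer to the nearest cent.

$7,665.35

Assessed value = $1,279,300 × 0.85 = $1,087,405
Taxable value = $1,087,405 − $4,000 = $1,083,405
Water District: $1,083,405 × 0.0036 = $3,900.258
Ferndale Township: $1,083,405 × 0.00361 = $3,911.09205
Levies subtotal = $7,811.35005
After credit = $7,811.35005 − $676 = $7,135.35005
Total = $7,135.35005 + $530 = $7,665.35005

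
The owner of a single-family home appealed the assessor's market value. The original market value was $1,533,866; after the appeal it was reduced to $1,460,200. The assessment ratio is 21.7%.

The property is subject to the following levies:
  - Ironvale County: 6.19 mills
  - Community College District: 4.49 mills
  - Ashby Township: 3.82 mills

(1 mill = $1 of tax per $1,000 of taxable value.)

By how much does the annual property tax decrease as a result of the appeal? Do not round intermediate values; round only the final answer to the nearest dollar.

$232

Old assessed value = $1,533,866 × 0.217 = $332,848.922
New assessed value = $1,460,200 × 0.217 = $316,863.4
Combined rate = 0.00619 + 0.00449 + 0.00382 = 0.0145
Old tax = $332,848.922 × 0.0145 = $4,826.309369
New tax = $316,863.4 × 0.0145 = $4,594.5193
Reduction = $4,826.309369 − $4,594.5193 = $231.790069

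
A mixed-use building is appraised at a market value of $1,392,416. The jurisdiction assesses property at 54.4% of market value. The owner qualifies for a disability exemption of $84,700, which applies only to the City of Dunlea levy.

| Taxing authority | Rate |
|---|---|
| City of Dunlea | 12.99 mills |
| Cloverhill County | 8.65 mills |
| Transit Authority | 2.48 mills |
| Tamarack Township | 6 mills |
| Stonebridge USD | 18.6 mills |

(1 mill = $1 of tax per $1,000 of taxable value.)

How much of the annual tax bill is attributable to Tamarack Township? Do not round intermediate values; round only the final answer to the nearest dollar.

Assessed value = $1,392,416 × 0.544 = $757,474.304
Tamarack Township taxable value = $757,474.304 (exemption does not apply)
Tamarack Township levy = $757,474.304 × 0.006 = $4,544.845824

$4,545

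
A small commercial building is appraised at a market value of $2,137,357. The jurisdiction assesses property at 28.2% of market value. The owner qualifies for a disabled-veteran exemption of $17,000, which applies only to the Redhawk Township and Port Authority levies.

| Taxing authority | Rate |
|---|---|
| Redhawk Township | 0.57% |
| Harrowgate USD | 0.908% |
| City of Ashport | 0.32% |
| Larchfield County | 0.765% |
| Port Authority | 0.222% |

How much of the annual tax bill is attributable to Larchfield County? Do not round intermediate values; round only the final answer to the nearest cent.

Assessed value = $2,137,357 × 0.282 = $602,734.674
Larchfield County taxable value = $602,734.674 (exemption does not apply)
Larchfield County levy = $602,734.674 × 0.00765 = $4,610.9202561

$4,610.92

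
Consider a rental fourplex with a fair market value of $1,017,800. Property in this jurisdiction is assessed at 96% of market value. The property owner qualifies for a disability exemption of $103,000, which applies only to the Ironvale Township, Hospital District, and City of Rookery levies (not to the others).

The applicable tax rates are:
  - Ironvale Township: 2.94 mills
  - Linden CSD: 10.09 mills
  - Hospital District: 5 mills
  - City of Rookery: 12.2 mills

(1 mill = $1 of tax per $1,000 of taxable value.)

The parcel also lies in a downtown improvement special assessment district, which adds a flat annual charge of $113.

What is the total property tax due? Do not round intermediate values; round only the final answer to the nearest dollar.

$27,576

Assessed value = $1,017,800 × 0.96 = $977,088
Ironvale Township: ($977,088 − $103,000) × 0.00294 = $874,088 × 0.00294 = $2,569.81872
Linden CSD: $977,088 × 0.01009 = $9,858.81792
Hospital District: ($977,088 − $103,000) × 0.005 = $874,088 × 0.005 = $4,370.44
City of Rookery: ($977,088 − $103,000) × 0.0122 = $874,088 × 0.0122 = $10,663.8736
Levies subtotal = $27,462.95024
Total = $27,462.95024 + $113 = $27,575.95024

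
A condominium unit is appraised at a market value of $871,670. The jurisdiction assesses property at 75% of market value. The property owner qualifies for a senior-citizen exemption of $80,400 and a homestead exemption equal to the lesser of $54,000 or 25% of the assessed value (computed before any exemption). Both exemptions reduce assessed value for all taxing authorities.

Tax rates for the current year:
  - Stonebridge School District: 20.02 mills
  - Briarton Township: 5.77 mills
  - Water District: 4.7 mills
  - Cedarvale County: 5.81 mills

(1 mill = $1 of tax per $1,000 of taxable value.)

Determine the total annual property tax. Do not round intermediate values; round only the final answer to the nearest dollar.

$18,852

Assessed value = $871,670 × 0.75 = $653,752.5
Homestead exemption = min($54,000, 25% × $653,752.5) = min($54,000, $163,438.125) = $54,000 (dollar cap binds)
Taxable value = $653,752.5 − $80,400 − $54,000 = $519,352.5
Stonebridge School District: $519,352.5 × 0.02002 = $10,397.43705
Briarton Township: $519,352.5 × 0.00577 = $2,996.663925
Water District: $519,352.5 × 0.0047 = $2,440.95675
Cedarvale County: $519,352.5 × 0.00581 = $3,017.438025
Total = $18,852.49575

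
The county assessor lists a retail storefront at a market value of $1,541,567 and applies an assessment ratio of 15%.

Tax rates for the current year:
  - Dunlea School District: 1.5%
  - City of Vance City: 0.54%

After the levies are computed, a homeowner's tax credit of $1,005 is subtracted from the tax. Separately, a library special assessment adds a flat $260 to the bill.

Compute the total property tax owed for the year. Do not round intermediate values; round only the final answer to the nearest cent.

Assessed value = $1,541,567 × 0.15 = $231,235.05
Dunlea School District: $231,235.05 × 0.015 = $3,468.52575
City of Vance City: $231,235.05 × 0.0054 = $1,248.66927
Levies subtotal = $4,717.19502
After credit = $4,717.19502 − $1,005 = $3,712.19502
Total = $3,712.19502 + $260 = $3,972.19502

$3,972.20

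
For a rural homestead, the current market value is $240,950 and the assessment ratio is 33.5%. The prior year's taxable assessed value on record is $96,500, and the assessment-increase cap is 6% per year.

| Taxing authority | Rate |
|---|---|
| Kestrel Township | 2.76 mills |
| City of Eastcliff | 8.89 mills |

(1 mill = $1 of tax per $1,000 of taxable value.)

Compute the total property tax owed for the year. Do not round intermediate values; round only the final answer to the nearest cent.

$940.37

Uncapped assessed value = $240,950 × 0.335 = $80,718.25
Cap limit = $96,500 × 1.06 = $102,290
Taxable assessed value = min($80,718.25, $102,290) = $80,718.25 (cap does not bind)
Kestrel Township: $80,718.25 × 0.00276 = $222.78237
City of Eastcliff: $80,718.25 × 0.00889 = $717.5852425
Total = $940.3676125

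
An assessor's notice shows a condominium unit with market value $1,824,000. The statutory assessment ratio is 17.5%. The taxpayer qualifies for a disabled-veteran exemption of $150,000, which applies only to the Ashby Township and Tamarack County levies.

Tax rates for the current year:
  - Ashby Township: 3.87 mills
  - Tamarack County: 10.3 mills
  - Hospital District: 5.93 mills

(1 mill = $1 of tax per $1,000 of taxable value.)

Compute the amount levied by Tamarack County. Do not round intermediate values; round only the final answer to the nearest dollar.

Assessed value = $1,824,000 × 0.175 = $319,200
Tamarack County taxable value = $319,200 − $150,000 = $169,200
Tamarack County levy = $169,200 × 0.0103 = $1,742.76

$1,743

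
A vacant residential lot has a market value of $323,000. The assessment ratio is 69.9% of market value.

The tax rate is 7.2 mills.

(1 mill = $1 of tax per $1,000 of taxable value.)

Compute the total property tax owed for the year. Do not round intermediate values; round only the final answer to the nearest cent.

Assessed value = $323,000 × 0.699 = $225,777
Tax = $225,777 × 0.0072 = $1,625.5944

$1,625.59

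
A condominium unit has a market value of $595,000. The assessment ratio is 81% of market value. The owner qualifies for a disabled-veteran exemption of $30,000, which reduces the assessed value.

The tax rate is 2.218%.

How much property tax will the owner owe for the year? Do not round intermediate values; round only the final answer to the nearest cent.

$10,024.25

Assessed value = $595,000 × 0.81 = $481,950
Taxable value = $481,950 − $30,000 = $451,950
Tax = $451,950 × 0.02218 = $10,024.251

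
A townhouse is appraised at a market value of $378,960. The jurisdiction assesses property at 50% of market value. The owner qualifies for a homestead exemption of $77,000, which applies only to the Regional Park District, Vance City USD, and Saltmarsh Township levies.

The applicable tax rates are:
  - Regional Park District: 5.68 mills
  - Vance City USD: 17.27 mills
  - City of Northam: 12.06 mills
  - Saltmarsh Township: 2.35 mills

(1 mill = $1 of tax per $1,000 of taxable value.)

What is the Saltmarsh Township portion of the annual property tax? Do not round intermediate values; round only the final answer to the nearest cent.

$264.33

Assessed value = $378,960 × 0.5 = $189,480
Saltmarsh Township taxable value = $189,480 − $77,000 = $112,480
Saltmarsh Township levy = $112,480 × 0.00235 = $264.328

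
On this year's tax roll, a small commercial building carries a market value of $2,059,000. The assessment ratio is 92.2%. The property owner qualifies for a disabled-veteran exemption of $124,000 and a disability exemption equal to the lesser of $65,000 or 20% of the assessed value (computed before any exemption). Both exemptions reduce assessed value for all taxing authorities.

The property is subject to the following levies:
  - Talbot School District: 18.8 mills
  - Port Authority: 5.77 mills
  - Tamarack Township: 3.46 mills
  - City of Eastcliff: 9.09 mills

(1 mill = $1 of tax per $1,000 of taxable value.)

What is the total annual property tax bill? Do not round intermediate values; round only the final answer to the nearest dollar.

$63,453

Assessed value = $2,059,000 × 0.922 = $1,898,398
Disability exemption = min($65,000, 20% × $1,898,398) = min($65,000, $379,679.6) = $65,000 (dollar cap binds)
Taxable value = $1,898,398 − $124,000 − $65,000 = $1,709,398
Talbot School District: $1,709,398 × 0.0188 = $32,136.6824
Port Authority: $1,709,398 × 0.00577 = $9,863.22646
Tamarack Township: $1,709,398 × 0.00346 = $5,914.51708
City of Eastcliff: $1,709,398 × 0.00909 = $15,538.42782
Total = $63,452.85376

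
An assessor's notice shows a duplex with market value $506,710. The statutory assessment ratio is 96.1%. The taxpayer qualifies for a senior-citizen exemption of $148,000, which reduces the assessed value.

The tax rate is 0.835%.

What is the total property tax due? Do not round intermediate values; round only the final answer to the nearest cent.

$2,830.22

Assessed value = $506,710 × 0.961 = $486,948.31
Taxable value = $486,948.31 − $148,000 = $338,948.31
Tax = $338,948.31 × 0.00835 = $2,830.2183885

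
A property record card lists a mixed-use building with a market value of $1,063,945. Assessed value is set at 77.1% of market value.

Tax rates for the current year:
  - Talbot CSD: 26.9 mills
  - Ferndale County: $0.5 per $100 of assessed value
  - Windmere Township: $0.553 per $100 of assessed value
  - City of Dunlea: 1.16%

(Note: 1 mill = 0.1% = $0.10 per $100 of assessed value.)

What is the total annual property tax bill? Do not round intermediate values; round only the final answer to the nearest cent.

Assessed value = $1,063,945 × 0.771 = $820,301.595
Talbot CSD: $820,301.595 × 0.0269 = $22,066.1129055
Ferndale County: $820,301.595 × 0.005 = $4,101.507975
Windmere Township: $820,301.595 × 0.00553 = $4,536.26782035
City of Dunlea: $820,301.595 × 0.0116 = $9,515.498502
Total = $40,219.38720285

$40,219.39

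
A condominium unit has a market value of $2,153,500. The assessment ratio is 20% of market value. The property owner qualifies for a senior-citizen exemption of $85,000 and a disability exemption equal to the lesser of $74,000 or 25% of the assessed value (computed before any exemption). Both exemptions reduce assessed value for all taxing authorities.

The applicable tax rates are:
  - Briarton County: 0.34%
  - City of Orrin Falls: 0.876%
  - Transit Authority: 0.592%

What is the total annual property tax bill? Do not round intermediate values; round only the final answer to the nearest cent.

Assessed value = $2,153,500 × 0.2 = $430,700
Disability exemption = min($74,000, 25% × $430,700) = min($74,000, $107,675) = $74,000 (dollar cap binds)
Taxable value = $430,700 − $85,000 − $74,000 = $271,700
Briarton County: $271,700 × 0.0034 = $923.78
City of Orrin Falls: $271,700 × 0.00876 = $2,380.092
Transit Authority: $271,700 × 0.00592 = $1,608.464
Total = $4,912.336

$4,912.34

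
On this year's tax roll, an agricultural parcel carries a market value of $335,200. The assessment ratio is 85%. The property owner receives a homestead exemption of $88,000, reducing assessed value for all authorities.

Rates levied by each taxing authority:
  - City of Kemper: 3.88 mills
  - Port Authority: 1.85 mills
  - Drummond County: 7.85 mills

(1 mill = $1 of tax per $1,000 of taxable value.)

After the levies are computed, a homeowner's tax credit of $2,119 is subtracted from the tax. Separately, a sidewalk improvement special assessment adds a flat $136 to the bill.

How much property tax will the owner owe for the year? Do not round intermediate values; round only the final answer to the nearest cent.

Assessed value = $335,200 × 0.85 = $284,920
Taxable value = $284,920 − $88,000 = $196,920
City of Kemper: $196,920 × 0.00388 = $764.0496
Port Authority: $196,920 × 0.00185 = $364.302
Drummond County: $196,920 × 0.00785 = $1,545.822
Levies subtotal = $2,674.1736
After credit = $2,674.1736 − $2,119 = $555.1736
Total = $555.1736 + $136 = $691.1736

$691.17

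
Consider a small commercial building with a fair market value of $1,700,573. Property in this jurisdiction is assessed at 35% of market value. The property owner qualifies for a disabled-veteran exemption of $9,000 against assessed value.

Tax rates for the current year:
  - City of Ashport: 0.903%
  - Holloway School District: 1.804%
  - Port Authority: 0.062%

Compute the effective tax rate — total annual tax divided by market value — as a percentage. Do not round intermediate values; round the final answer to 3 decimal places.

Assessed value = $1,700,573 × 0.35 = $595,200.55
Taxable value = $595,200.55 − $9,000 = $586,200.55
City of Ashport: $586,200.55 × 0.00903 = $5,293.3909665
Holloway School District: $586,200.55 × 0.01804 = $10,575.057922
Port Authority: $586,200.55 × 0.00062 = $363.444341
Total tax = $16,231.8932295
Effective rate = $16,231.8932295 ÷ $1,700,573 = 0.954% of market value

0.954%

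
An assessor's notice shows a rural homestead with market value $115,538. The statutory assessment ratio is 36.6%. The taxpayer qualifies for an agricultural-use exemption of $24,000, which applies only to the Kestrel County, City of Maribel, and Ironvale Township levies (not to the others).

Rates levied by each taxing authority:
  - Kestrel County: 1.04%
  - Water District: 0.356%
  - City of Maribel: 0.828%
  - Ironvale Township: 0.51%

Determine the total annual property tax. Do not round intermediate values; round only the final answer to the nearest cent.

Assessed value = $115,538 × 0.366 = $42,286.908
Kestrel County: ($42,286.908 − $24,000) × 0.0104 = $18,286.908 × 0.0104 = $190.1838432
Water District: $42,286.908 × 0.00356 = $150.54139248
City of Maribel: ($42,286.908 − $24,000) × 0.00828 = $18,286.908 × 0.00828 = $151.41559824
Ironvale Township: ($42,286.908 − $24,000) × 0.0051 = $18,286.908 × 0.0051 = $93.2632308
Total = $585.40406472

$585.40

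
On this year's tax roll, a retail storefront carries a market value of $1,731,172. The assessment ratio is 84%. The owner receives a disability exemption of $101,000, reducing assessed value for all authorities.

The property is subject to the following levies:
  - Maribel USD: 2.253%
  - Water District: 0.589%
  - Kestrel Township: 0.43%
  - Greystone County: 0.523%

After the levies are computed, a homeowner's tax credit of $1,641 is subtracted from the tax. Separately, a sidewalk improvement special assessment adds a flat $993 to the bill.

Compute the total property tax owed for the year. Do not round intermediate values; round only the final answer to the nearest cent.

$50,705.35

Assessed value = $1,731,172 × 0.84 = $1,454,184.48
Taxable value = $1,454,184.48 − $101,000 = $1,353,184.48
Maribel USD: $1,353,184.48 × 0.02253 = $30,487.2463344
Water District: $1,353,184.48 × 0.00589 = $7,970.2565872
Kestrel Township: $1,353,184.48 × 0.0043 = $5,818.693264
Greystone County: $1,353,184.48 × 0.00523 = $7,077.1548304
Levies subtotal = $51,353.351016
After credit = $51,353.351016 − $1,641 = $49,712.351016
Total = $49,712.351016 + $993 = $50,705.351016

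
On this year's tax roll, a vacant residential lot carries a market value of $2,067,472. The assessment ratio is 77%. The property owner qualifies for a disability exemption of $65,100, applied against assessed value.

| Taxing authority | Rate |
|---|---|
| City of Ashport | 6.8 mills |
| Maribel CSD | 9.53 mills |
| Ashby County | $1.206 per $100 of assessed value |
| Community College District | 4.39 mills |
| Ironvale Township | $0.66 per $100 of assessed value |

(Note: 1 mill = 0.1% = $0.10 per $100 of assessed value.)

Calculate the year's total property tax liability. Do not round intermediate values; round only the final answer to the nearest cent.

Assessed value = $2,067,472 × 0.77 = $1,591,953.44
Taxable value = $1,591,953.44 − $65,100 = $1,526,853.44
City of Ashport: $1,526,853.44 × 0.0068 = $10,382.603392
Maribel CSD: $1,526,853.44 × 0.00953 = $14,550.9132832
Ashby County: $1,526,853.44 × 0.01206 = $18,413.8524864
Community College District: $1,526,853.44 × 0.00439 = $6,702.8866016
Ironvale Township: $1,526,853.44 × 0.0066 = $10,077.232704
Total = $60,127.4884672

$60,127.49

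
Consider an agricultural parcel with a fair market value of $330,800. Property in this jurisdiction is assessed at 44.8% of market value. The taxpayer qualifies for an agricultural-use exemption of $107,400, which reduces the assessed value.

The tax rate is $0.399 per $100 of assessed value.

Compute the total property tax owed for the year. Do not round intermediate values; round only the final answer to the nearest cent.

Assessed value = $330,800 × 0.448 = $148,198.4
Taxable value = $148,198.4 − $107,400 = $40,798.4
Tax = $40,798.4 × 0.00399 = $162.785616

$162.79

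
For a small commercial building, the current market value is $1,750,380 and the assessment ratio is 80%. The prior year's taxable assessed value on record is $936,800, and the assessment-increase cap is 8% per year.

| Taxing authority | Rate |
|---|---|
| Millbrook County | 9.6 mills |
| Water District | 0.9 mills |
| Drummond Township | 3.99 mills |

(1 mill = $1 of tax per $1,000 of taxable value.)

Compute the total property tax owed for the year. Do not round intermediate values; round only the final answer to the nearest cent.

Uncapped assessed value = $1,750,380 × 0.8 = $1,400,304
Cap limit = $936,800 × 1.08 = $1,011,744
Taxable assessed value = min($1,400,304, $1,011,744) = $1,011,744 (cap binds)
Millbrook County: $1,011,744 × 0.0096 = $9,712.7424
Water District: $1,011,744 × 0.0009 = $910.5696
Drummond Township: $1,011,744 × 0.00399 = $4,036.85856
Total = $14,660.17056

$14,660.17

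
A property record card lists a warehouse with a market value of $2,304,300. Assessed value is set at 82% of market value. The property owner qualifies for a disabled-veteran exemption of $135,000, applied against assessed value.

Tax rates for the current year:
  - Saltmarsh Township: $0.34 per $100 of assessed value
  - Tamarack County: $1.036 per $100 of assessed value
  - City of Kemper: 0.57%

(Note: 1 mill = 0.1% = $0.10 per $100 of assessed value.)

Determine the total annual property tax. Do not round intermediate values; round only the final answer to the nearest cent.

Assessed value = $2,304,300 × 0.82 = $1,889,526
Taxable value = $1,889,526 − $135,000 = $1,754,526
Saltmarsh Township: $1,754,526 × 0.0034 = $5,965.3884
Tamarack County: $1,754,526 × 0.01036 = $18,176.88936
City of Kemper: $1,754,526 × 0.0057 = $10,000.7982
Total = $34,143.07596

$34,143.08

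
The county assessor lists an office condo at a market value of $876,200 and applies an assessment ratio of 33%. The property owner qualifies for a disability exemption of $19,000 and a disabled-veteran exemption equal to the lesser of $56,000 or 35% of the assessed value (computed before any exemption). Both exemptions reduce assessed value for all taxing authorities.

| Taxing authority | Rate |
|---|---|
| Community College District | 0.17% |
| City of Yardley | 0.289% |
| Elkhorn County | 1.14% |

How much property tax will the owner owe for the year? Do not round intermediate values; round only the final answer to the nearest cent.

Assessed value = $876,200 × 0.33 = $289,146
Disabled-veteran exemption = min($56,000, 35% × $289,146) = min($56,000, $101,201.1) = $56,000 (dollar cap binds)
Taxable value = $289,146 − $19,000 − $56,000 = $214,146
Community College District: $214,146 × 0.0017 = $364.0482
City of Yardley: $214,146 × 0.00289 = $618.88194
Elkhorn County: $214,146 × 0.0114 = $2,441.2644
Total = $3,424.19454

$3,424.19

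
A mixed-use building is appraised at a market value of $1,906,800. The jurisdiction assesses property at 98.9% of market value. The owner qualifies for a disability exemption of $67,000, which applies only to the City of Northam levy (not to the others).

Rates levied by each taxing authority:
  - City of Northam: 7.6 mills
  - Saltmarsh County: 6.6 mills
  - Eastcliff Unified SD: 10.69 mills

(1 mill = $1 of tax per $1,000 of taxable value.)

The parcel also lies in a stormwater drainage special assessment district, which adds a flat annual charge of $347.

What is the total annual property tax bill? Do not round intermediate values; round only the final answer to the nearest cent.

Assessed value = $1,906,800 × 0.989 = $1,885,825.2
City of Northam: ($1,885,825.2 − $67,000) × 0.0076 = $1,818,825.2 × 0.0076 = $13,823.07152
Saltmarsh County: $1,885,825.2 × 0.0066 = $12,446.44632
Eastcliff Unified SD: $1,885,825.2 × 0.01069 = $20,159.471388
Levies subtotal = $46,428.989228
Total = $46,428.989228 + $347 = $46,775.989228

$46,775.99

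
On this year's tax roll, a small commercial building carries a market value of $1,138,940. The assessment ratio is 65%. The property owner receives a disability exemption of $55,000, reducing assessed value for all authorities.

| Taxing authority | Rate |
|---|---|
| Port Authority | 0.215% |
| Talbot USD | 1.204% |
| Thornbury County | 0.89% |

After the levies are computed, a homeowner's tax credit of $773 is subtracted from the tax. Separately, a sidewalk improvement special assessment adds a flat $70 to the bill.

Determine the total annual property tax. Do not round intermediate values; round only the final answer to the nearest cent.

$15,120.83

Assessed value = $1,138,940 × 0.65 = $740,311
Taxable value = $740,311 − $55,000 = $685,311
Port Authority: $685,311 × 0.00215 = $1,473.41865
Talbot USD: $685,311 × 0.01204 = $8,251.14444
Thornbury County: $685,311 × 0.0089 = $6,099.2679
Levies subtotal = $15,823.83099
After credit = $15,823.83099 − $773 = $15,050.83099
Total = $15,050.83099 + $70 = $15,120.83099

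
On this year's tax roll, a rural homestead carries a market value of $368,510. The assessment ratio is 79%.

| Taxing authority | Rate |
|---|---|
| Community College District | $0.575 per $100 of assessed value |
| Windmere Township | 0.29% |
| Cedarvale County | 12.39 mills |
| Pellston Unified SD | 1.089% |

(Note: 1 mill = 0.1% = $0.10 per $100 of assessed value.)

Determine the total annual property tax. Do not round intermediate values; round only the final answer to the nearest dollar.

Assessed value = $368,510 × 0.79 = $291,122.9
Community College District: $291,122.9 × 0.00575 = $1,673.956675
Windmere Township: $291,122.9 × 0.0029 = $844.25641
Cedarvale County: $291,122.9 × 0.01239 = $3,607.012731
Pellston Unified SD: $291,122.9 × 0.01089 = $3,170.328381
Total = $9,295.554197

$9,296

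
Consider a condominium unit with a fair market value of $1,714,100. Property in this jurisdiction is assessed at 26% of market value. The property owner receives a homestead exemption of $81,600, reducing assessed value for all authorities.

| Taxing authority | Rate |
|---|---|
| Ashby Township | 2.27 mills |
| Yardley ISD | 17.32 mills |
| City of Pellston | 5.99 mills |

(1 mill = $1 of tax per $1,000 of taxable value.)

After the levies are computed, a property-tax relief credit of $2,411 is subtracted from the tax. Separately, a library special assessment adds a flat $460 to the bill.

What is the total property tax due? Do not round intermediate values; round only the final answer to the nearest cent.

Assessed value = $1,714,100 × 0.26 = $445,666
Taxable value = $445,666 − $81,600 = $364,066
Ashby Township: $364,066 × 0.00227 = $826.42982
Yardley ISD: $364,066 × 0.01732 = $6,305.62312
City of Pellston: $364,066 × 0.00599 = $2,180.75534
Levies subtotal = $9,312.80828
After credit = $9,312.80828 − $2,411 = $6,901.80828
Total = $6,901.80828 + $460 = $7,361.80828

$7,361.81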